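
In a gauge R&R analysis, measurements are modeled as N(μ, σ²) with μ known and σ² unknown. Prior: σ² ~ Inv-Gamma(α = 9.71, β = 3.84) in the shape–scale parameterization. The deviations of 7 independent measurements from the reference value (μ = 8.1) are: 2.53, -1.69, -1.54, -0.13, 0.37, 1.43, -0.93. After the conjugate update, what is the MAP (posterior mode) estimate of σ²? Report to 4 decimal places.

With known mean μ and an Inverse-Gamma(α, β) prior on σ², the Normal likelihood is conjugate: posterior is Inv-Gamma(α + n/2, β + Σ(xᵢ−μ)²/2).
Σ(xᵢ−μ)² = (2.53)² + (-1.69)² + (-1.54)² + (-0.13)² + (0.37)² + (1.43)² + (-0.93)² = 14.6922.
Posterior: Inv-Gamma(9.71 + 7/2, 3.84 + 14.6922/2) = Inv-Gamma(13.21, 11.18610).
Mode = β/(α+1) = 11.18610/14.21 = 0.7872.

0.7872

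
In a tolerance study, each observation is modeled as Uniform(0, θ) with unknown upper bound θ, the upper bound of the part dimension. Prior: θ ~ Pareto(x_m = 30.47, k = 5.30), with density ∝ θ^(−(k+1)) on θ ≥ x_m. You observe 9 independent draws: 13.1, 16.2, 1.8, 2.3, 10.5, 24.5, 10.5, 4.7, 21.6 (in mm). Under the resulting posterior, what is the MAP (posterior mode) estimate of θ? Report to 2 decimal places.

A Pareto(scale x_m, shape k) prior on the upper bound θ of Uniform(0, θ) is conjugate: posterior is Pareto(max(x_m, max xᵢ), k + n).
Sample maximum = 24.5; prior scale x_m = 30.47 → posterior scale = max = 30.47.
Posterior shape = 5.30 + 9 = 14.30.
The Pareto density is decreasing on [x_m, ∞), so the mode is x_m = 30.47.

30.47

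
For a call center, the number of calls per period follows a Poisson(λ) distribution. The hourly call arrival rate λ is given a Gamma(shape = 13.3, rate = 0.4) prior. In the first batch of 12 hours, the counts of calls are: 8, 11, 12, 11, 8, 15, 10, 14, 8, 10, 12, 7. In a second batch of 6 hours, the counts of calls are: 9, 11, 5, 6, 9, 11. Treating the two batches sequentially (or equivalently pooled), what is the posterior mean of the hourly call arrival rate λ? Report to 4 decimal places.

10.3424

With a Gamma(shape α, rate β) prior, the Poisson likelihood is conjugate: the posterior is Gamma(α + ΣXᵢ, β + n).
Batch 1: sum of counts S = 126 over n = 12 hours.
After batch 1: Gamma(α+S, β+n) = Gamma(13.3+126, 0.4+12) = Gamma(139.3, 12.4).
Batch 2: sum of counts S = 51 over n = 6 hours.
After batch 2: Gamma(α+S, β+n) = Gamma(139.3+51, 12.4+6) = Gamma(190.3, 18.4).
Posterior mean = α/β = 190.3/18.4 = 10.3424.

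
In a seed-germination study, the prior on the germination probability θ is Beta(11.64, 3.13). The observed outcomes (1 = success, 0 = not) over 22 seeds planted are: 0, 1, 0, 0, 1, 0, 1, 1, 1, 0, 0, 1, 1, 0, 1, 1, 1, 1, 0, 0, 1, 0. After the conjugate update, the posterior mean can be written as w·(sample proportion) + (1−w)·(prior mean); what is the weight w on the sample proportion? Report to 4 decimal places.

The Beta prior is conjugate to a Binomial/Bernoulli likelihood; the update adds successes to α and failures to β.
Posterior mean = (α₀+k)/(α₀+β₀+n) = [n/(α₀+β₀+n)]·(k/n) + [(α₀+β₀)/(α₀+β₀+n)]·α₀/(α₀+β₀), so only n and the prior enter the weight.
The weight on the data is w = n/(α₀+β₀+n) = 22/(11.64+3.13+22) = 22/36.77 = 0.5983.

0.5983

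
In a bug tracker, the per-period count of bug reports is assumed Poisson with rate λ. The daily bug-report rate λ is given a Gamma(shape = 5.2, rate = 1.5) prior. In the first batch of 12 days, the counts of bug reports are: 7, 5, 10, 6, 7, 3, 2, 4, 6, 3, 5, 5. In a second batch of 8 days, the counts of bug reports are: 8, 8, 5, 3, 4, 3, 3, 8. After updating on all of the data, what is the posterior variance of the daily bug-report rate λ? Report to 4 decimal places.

0.2384

With a Gamma(shape α, rate β) prior, the Poisson likelihood is conjugate: the posterior is Gamma(α + ΣXᵢ, β + n).
Batch 1: sum of counts S = 63 over n = 12 days.
After batch 1: Gamma(α+S, β+n) = Gamma(5.2+63, 1.5+12) = Gamma(68.2, 13.5).
Batch 2: sum of counts S = 42 over n = 8 days.
After batch 2: Gamma(α+S, β+n) = Gamma(68.2+42, 13.5+8) = Gamma(110.2, 21.5).
Var = α/β² = 110.2/21.5² = 0.2384.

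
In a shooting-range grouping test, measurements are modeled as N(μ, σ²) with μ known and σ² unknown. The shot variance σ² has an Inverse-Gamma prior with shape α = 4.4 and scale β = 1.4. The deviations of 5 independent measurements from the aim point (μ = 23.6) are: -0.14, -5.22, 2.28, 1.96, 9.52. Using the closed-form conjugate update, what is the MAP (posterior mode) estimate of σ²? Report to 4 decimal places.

8.2113

With known mean μ and an Inverse-Gamma(α, β) prior on σ², the Normal likelihood is conjugate: posterior is Inv-Gamma(α + n/2, β + Σ(xᵢ−μ)²/2).
Σ(xᵢ−μ)² = (-0.14)² + (-5.22)² + (2.28)² + (1.96)² + (9.52)² = 126.9384.
Posterior: Inv-Gamma(4.4 + 5/2, 1.4 + 126.9384/2) = Inv-Gamma(6.90, 64.86920).
Mode = β/(α+1) = 64.86920/7.90 = 8.2113.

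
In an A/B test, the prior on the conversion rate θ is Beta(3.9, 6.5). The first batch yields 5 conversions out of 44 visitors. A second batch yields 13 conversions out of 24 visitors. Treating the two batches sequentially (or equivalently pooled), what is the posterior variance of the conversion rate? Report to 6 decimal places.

0.002535

The Beta prior is conjugate to a Binomial/Bernoulli likelihood; the update adds successes to α and failures to β.
After batch 1: Beta(3.9+5, 6.5+39) = Beta(8.9, 45.5).
After batch 2: Beta(8.9+13, 45.5+11) = Beta(21.9, 56.5).
Var = αβ/((α+β)²(α+β+1)) = 21.9·56.5/(78.4²·79.4) = 0.002535.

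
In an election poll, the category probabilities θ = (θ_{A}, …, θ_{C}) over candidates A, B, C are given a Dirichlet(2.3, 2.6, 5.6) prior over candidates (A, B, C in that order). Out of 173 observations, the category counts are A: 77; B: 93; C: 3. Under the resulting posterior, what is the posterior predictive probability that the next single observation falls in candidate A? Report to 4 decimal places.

0.4322

The Dirichlet prior is conjugate to the Multinomial likelihood: each posterior αⱼ = prior αⱼ + observed count nⱼ.
Posterior concentration: (79.3, 95.6, 8.6), total = 183.5.
P(next = A | data) = α_{A}/Σα = 0.4322.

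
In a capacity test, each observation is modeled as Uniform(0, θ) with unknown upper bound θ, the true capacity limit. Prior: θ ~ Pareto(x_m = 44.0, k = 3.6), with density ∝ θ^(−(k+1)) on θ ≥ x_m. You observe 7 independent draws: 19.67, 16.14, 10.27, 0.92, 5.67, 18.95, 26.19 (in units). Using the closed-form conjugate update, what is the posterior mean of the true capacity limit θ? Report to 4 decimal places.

A Pareto(scale x_m, shape k) prior on the upper bound θ of Uniform(0, θ) is conjugate: posterior is Pareto(max(x_m, max xᵢ), k + n).
Sample maximum = 26.19; prior scale x_m = 44.0 → posterior scale = max = 44.00.
Posterior shape = 3.6 + 7 = 10.6.
E[θ|data] = k·x_m/(k−1) = 10.6·44.00/9.6 = 48.5833.

48.5833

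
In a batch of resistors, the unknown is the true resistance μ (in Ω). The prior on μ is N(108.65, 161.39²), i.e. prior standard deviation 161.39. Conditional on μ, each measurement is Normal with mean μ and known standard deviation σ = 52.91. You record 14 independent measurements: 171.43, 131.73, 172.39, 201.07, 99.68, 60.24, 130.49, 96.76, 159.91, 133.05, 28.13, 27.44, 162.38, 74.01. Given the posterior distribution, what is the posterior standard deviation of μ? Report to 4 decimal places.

14.0868

For Normal data with known variance σ², a Normal(μ₀, σ₀²) prior on μ is conjugate. Posterior precision = 1/σ₀² + n/σ²; posterior mean is the precision-weighted average of μ₀ and x̄.
σ₀² = 161.39² = 26046.7321, σ² = 52.91² = 2799.4681; σ² + n·σ₀² = 2799.4681 + 14·26046.7321 = 367453.7175.
Posterior precision = 1/σ₀² + n/σ² = 1/26046.7321 + 14/2799.4681 = (σ² + n·σ₀²)/(σ₀²σ²) = 367453.7175/(26046.7321·2799.4681); posterior variance σₙ² = σ₀²σ²/(σ² + n·σ₀²) = 26046.7321·2799.4681/367453.7175 = 198.438585.
Posterior SD = √σₙ² = √(26046.7321·2799.4681/367453.7175) = 14.0868.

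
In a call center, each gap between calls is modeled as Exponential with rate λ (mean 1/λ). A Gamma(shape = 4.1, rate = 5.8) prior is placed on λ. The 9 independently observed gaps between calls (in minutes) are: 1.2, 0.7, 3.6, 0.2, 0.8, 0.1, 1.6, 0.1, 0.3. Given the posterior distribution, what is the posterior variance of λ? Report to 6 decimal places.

With a Gamma(shape α, rate β) prior on the exponential rate λ, the posterior after n observations with total T = Σxᵢ is Gamma(α+n, β+T).
Sum of observations T = 8.6 minutes; n = 9.
Posterior: Gamma(4.1+9, 5.8+8.6) = Gamma(13.1, 14.4).
Var = α/β² = 0.063175.

0.063175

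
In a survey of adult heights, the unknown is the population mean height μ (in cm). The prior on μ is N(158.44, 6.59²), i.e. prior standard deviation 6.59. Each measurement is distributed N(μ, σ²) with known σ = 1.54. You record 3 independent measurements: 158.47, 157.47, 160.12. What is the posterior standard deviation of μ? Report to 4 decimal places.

0.8811

For Normal data with known variance σ², a Normal(μ₀, σ₀²) prior on μ is conjugate. Posterior precision = 1/σ₀² + n/σ²; posterior mean is the precision-weighted average of μ₀ and x̄.
σ₀² = 6.59² = 43.4281, σ² = 1.54² = 2.3716; σ² + n·σ₀² = 2.3716 + 3·43.4281 = 132.6559.
Posterior precision = 1/σ₀² + n/σ² = 1/43.4281 + 3/2.3716 = (σ² + n·σ₀²)/(σ₀²σ²) = 132.6559/(43.4281·2.3716); posterior variance σₙ² = σ₀²σ²/(σ² + n·σ₀²) = 43.4281·2.3716/132.6559 = 0.776400.
Posterior SD = √σₙ² = √(43.4281·2.3716/132.6559) = 0.8811.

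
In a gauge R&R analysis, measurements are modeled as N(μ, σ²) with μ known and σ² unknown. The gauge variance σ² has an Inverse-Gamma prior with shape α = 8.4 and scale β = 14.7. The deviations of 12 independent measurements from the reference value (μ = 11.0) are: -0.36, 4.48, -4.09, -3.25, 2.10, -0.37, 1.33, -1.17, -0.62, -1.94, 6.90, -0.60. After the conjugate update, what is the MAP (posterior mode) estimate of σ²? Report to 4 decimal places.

4.4381

With known mean μ and an Inverse-Gamma(α, β) prior on σ², the Normal likelihood is conjugate: posterior is Inv-Gamma(α + n/2, β + Σ(xᵢ−μ)²/2).
Σ(xᵢ−μ)² = (-0.36)² + (4.48)² + (-4.09)² + (-3.25)² + (2.10)² + (-0.37)² + (1.33)² + (-1.17)² + (-0.62)² + (-1.94)² + (6.90)² + (-0.60)² = 107.2933.
Posterior: Inv-Gamma(8.4 + 12/2, 14.7 + 107.2933/2) = Inv-Gamma(14.40, 68.34665).
Mode = β/(α+1) = 68.34665/15.40 = 4.4381.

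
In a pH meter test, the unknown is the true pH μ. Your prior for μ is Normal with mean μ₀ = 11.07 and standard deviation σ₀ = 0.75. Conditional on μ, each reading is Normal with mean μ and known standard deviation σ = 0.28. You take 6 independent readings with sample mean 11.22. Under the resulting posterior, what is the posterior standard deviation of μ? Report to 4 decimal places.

For Normal data with known variance σ², a Normal(μ₀, σ₀²) prior on μ is conjugate. Posterior precision = 1/σ₀² + n/σ²; posterior mean is the precision-weighted average of μ₀ and x̄.
σ₀² = 0.75² = 0.5625, σ² = 0.28² = 0.0784; σ² + n·σ₀² = 0.0784 + 6·0.5625 = 3.4534.
Posterior precision = 1/σ₀² + n/σ² = 1/0.5625 + 6/0.0784 = (σ² + n·σ₀²)/(σ₀²σ²) = 3.4534/(0.5625·0.0784); posterior variance σₙ² = σ₀²σ²/(σ² + n·σ₀²) = 0.5625·0.0784/3.4534 = 0.012770.
Posterior SD = √σₙ² = √(0.5625·0.0784/3.4534) = 0.1130.

0.1130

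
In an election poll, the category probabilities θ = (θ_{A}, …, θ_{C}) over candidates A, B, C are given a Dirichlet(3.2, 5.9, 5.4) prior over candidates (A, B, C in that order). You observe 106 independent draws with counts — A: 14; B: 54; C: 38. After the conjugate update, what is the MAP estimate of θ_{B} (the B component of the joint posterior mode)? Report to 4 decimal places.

The Dirichlet prior is conjugate to the Multinomial likelihood: each posterior αⱼ = prior αⱼ + observed count nⱼ.
Posterior concentration: (17.2, 59.9, 43.4), total = 120.5.
Joint mode component: (α_{B}−1)/(Σα−K) = 58.9/117.5 = 0.5013.

0.5013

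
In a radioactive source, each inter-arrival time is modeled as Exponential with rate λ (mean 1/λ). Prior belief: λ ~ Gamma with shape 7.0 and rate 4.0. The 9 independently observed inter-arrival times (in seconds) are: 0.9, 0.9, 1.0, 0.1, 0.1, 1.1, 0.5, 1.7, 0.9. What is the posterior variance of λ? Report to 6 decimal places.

With a Gamma(shape α, rate β) prior on the exponential rate λ, the posterior after n observations with total T = Σxᵢ is Gamma(α+n, β+T).
Sum of observations T = 7.2 seconds; n = 9.
Posterior: Gamma(7.0+9, 4.0+7.2) = Gamma(16.0, 11.2).
Var = α/β² = 0.127551.

0.127551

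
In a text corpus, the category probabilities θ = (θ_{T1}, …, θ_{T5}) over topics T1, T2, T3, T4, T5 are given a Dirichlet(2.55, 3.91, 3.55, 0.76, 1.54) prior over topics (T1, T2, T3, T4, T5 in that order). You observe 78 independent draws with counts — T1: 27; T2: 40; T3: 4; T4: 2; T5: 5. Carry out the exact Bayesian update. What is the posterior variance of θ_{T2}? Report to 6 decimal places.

0.002736

The Dirichlet prior is conjugate to the Multinomial likelihood: each posterior αⱼ = prior αⱼ + observed count nⱼ.
Posterior concentration: (29.55, 43.91, 7.55, 2.76, 6.54), total = 90.31.
Var[θ_j] = α_j(Σα−α_j)/((Σα)²(Σα+1)) = 43.91·46.40/(90.31²·91.31) = 0.002736.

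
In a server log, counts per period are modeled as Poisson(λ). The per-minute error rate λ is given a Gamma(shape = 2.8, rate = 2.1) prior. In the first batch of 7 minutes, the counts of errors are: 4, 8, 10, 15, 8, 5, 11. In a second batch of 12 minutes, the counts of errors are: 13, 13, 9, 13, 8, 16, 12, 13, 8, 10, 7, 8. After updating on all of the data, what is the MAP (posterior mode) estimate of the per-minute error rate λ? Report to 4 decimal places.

9.1374

With a Gamma(shape α, rate β) prior, the Poisson likelihood is conjugate: the posterior is Gamma(α + ΣXᵢ, β + n).
Batch 1: sum of counts S = 61 over n = 7 minutes.
After batch 1: Gamma(α+S, β+n) = Gamma(2.8+61, 2.1+7) = Gamma(63.8, 9.1).
Batch 2: sum of counts S = 130 over n = 12 minutes.
After batch 2: Gamma(α+S, β+n) = Gamma(63.8+130, 9.1+12) = Gamma(193.8, 21.1).
Mode of Gamma(α,β) for α≥1 is (α−1)/β = 192.8/21.1 = 9.1374.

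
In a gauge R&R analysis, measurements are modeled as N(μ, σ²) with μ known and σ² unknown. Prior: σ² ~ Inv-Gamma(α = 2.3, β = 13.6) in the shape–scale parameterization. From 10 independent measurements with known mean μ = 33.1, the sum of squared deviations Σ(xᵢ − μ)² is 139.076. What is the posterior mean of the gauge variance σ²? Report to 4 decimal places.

13.1965

With known mean μ and an Inverse-Gamma(α, β) prior on σ², the Normal likelihood is conjugate: posterior is Inv-Gamma(α + n/2, β + Σ(xᵢ−μ)²/2).
Posterior: Inv-Gamma(2.3 + 10/2, 13.6 + 139.076/2) = Inv-Gamma(7.30, 83.1380).
E[σ²|data] = β/(α−1) = 83.1380/6.30 = 13.1965.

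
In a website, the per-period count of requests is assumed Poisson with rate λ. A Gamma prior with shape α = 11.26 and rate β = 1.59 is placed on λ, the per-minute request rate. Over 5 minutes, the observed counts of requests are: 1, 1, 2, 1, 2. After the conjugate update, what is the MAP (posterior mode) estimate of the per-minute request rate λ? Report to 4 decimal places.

2.6191

With a Gamma(shape α, rate β) prior, the Poisson likelihood is conjugate: the posterior is Gamma(α + ΣXᵢ, β + n).
Sum of counts S = 7 over n = 5 minutes.
Posterior: Gamma(α+S, β+n) = Gamma(11.26+7, 1.59+5) = Gamma(18.26, 6.59).
Mode of Gamma(α,β) for α≥1 is (α−1)/β = 17.26/6.59 = 2.6191.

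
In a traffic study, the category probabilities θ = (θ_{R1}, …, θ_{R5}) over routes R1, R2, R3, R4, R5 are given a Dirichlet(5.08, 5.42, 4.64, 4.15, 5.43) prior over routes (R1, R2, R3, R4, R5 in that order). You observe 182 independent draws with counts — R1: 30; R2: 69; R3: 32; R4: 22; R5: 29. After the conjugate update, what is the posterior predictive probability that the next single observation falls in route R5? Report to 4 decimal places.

The Dirichlet prior is conjugate to the Multinomial likelihood: each posterior αⱼ = prior αⱼ + observed count nⱼ.
Posterior concentration: (35.08, 74.42, 36.64, 26.15, 34.43), total = 206.72.
P(next = R5 | data) = α_{R5}/Σα = 0.1666.

0.1666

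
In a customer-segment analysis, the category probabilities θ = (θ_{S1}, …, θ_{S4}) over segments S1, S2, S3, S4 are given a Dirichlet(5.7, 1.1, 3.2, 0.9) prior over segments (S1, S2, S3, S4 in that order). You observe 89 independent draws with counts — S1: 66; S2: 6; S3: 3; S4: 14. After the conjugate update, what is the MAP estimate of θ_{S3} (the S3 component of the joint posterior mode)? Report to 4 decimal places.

0.0542

The Dirichlet prior is conjugate to the Multinomial likelihood: each posterior αⱼ = prior αⱼ + observed count nⱼ.
Posterior concentration: (71.7, 7.1, 6.2, 14.9), total = 99.9.
Joint mode component: (α_{S3}−1)/(Σα−K) = 5.2/95.9 = 0.0542.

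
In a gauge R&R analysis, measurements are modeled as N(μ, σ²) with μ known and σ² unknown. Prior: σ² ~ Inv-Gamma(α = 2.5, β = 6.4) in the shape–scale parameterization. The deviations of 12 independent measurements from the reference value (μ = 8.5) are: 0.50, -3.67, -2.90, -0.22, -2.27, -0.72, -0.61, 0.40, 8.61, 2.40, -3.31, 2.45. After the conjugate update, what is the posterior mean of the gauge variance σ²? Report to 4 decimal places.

With known mean μ and an Inverse-Gamma(α, β) prior on σ², the Normal likelihood is conjugate: posterior is Inv-Gamma(α + n/2, β + Σ(xᵢ−μ)²/2).
Σ(xᵢ−μ)² = (0.50)² + (-3.67)² + (-2.90)² + (-0.22)² + (-2.27)² + (-0.72)² + (-0.61)² + (0.40)² + (8.61)² + (2.40)² + (-3.31)² + (2.45)² = 125.2314.
Posterior: Inv-Gamma(2.5 + 12/2, 6.4 + 125.2314/2) = Inv-Gamma(8.50, 69.01570).
E[σ²|data] = β/(α−1) = 69.01570/7.50 = 9.2021.

9.2021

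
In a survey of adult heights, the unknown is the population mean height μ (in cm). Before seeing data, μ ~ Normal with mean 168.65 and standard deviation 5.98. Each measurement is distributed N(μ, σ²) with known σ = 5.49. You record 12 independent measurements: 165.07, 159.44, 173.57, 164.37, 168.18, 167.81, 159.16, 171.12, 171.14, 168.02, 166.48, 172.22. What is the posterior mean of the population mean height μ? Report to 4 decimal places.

167.3092

For Normal data with known variance σ², a Normal(μ₀, σ₀²) prior on μ is conjugate. Posterior precision = 1/σ₀² + n/σ²; posterior mean is the precision-weighted average of μ₀ and x̄.
Σxᵢ = 165.07 + 159.44 + 173.57 + 164.37 + 168.18 + 167.81 + 159.16 + 171.12 + 171.14 + 168.02 + 166.48 + 172.22 = 2006.58, so n·x̄ = 2006.58.
σ₀² = 5.98² = 35.7604, σ² = 5.49² = 30.1401; σ² + n·σ₀² = 30.1401 + 12·35.7604 = 459.2649.
Posterior mean = (μ₀/σ₀² + n·x̄/σ²)/(1/σ₀² + n/σ²) = (σ²·μ₀ + σ₀²·n·x̄)/(σ² + n·σ₀²) = (30.1401·168.65 + 35.7604·2006.58)/459.2649 = 76839.231297/459.2649 = 167.3092.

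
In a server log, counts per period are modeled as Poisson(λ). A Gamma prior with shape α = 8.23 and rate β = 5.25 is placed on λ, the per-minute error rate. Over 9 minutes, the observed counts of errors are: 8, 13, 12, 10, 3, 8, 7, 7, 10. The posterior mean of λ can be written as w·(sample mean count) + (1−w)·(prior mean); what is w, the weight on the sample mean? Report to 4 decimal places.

0.6316

With a Gamma(shape α, rate β) prior, the Poisson likelihood is conjugate: the posterior is Gamma(α + ΣXᵢ, β + n).
Posterior mean = (α₀+S)/(β₀+n) = [n/(β₀+n)]·(S/n) + [β₀/(β₀+n)]·(α₀/β₀), so only n and β₀ enter the weight.
Weight on data w = n/(β₀+n) = 9/(5.25+9) = 9/14.25 = 0.6316.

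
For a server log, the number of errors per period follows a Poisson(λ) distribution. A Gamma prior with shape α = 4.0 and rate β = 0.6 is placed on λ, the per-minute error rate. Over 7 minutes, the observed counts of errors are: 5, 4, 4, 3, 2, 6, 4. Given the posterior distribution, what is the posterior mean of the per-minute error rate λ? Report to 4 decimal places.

4.2105

With a Gamma(shape α, rate β) prior, the Poisson likelihood is conjugate: the posterior is Gamma(α + ΣXᵢ, β + n).
Sum of counts S = 28 over n = 7 minutes.
Posterior: Gamma(α+S, β+n) = Gamma(4.0+28, 0.6+7) = Gamma(32.0, 7.6).
Posterior mean = α/β = 32.0/7.6 = 4.2105.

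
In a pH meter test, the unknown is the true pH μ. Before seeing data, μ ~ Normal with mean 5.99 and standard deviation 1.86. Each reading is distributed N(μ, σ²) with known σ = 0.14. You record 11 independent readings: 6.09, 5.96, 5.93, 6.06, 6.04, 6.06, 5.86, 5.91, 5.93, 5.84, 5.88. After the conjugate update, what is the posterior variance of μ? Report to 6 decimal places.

For Normal data with known variance σ², a Normal(μ₀, σ₀²) prior on μ is conjugate. Posterior precision = 1/σ₀² + n/σ²; posterior mean is the precision-weighted average of μ₀ and x̄.
σ₀² = 1.86² = 3.4596, σ² = 0.14² = 0.0196; σ² + n·σ₀² = 0.0196 + 11·3.4596 = 38.0752.
Posterior precision = 1/σ₀² + n/σ² = 1/3.4596 + 11/0.0196 = (σ² + n·σ₀²)/(σ₀²σ²) = 38.0752/(3.4596·0.0196); posterior variance σₙ² = σ₀²σ²/(σ² + n·σ₀²) = 3.4596·0.0196/38.0752 = 0.001781.

0.001781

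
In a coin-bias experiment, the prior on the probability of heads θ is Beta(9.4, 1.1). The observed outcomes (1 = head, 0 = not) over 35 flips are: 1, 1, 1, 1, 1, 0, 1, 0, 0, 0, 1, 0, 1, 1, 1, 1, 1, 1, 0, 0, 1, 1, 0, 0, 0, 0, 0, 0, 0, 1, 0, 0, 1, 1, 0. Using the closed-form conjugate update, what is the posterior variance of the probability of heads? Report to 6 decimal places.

The Beta prior is conjugate to a Binomial/Bernoulli likelihood; the update adds successes to α and failures to β.
Posterior: Beta(α+k, β+n−k) = Beta(9.4+18, 1.1+17) = Beta(27.4, 18.1).
Var = αβ/((α+β)²(α+β+1)) = 27.4·18.1/(45.5²·46.5) = 0.005152.

0.005152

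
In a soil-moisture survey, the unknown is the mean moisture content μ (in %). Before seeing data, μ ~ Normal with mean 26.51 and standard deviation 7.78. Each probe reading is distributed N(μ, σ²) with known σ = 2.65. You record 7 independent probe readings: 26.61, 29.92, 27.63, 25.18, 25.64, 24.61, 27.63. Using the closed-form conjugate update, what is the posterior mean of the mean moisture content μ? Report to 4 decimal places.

For Normal data with known variance σ², a Normal(μ₀, σ₀²) prior on μ is conjugate. Posterior precision = 1/σ₀² + n/σ²; posterior mean is the precision-weighted average of μ₀ and x̄.
Σxᵢ = 26.61 + 29.92 + 27.63 + 25.18 + 25.64 + 24.61 + 27.63 = 187.22, so n·x̄ = 187.22.
σ₀² = 7.78² = 60.5284, σ² = 2.65² = 7.0225; σ² + n·σ₀² = 7.0225 + 7·60.5284 = 430.7213.
Posterior mean = (μ₀/σ₀² + n·x̄/σ²)/(1/σ₀² + n/σ²) = (σ²·μ₀ + σ₀²·n·x̄)/(σ² + n·σ₀²) = (7.0225·26.51 + 60.5284·187.22)/430.7213 = 11518.293523/430.7213 = 26.7419.

26.7419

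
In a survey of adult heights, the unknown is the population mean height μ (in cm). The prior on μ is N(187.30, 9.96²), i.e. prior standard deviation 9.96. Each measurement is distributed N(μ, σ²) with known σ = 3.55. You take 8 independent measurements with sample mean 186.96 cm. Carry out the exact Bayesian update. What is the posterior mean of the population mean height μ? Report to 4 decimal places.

186.9653

For Normal data with known variance σ², a Normal(μ₀, σ₀²) prior on μ is conjugate. Posterior precision = 1/σ₀² + n/σ²; posterior mean is the precision-weighted average of μ₀ and x̄.
n·x̄ = 8·186.96 = 1495.68.
σ₀² = 9.96² = 99.2016, σ² = 3.55² = 12.6025; σ² + n·σ₀² = 12.6025 + 8·99.2016 = 806.2153.
Posterior mean = (μ₀/σ₀² + n·x̄/σ²)/(1/σ₀² + n/σ²) = (σ²·μ₀ + σ₀²·n·x̄)/(σ² + n·σ₀²) = (12.6025·187.30 + 99.2016·1495.68)/806.2153 = 150734.297338/806.2153 = 186.9653.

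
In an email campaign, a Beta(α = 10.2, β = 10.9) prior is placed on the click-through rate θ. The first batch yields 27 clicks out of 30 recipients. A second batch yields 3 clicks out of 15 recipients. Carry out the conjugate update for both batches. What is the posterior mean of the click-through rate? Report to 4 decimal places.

The Beta prior is conjugate to a Binomial/Bernoulli likelihood; the update adds successes to α and failures to β.
After batch 1: Beta(10.2+27, 10.9+3) = Beta(37.2, 13.9).
After batch 2: Beta(37.2+3, 13.9+12) = Beta(40.2, 25.9).
Posterior mean = α/(α+β) = 40.2/66.1 = 0.6082.

0.6082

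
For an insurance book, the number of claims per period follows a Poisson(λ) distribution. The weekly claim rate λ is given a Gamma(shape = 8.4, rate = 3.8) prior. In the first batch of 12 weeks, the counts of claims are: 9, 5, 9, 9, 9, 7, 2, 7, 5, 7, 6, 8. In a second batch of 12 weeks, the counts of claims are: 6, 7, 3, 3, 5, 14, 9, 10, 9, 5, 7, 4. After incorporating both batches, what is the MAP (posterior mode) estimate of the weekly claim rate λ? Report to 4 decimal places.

With a Gamma(shape α, rate β) prior, the Poisson likelihood is conjugate: the posterior is Gamma(α + ΣXᵢ, β + n).
Batch 1: sum of counts S = 83 over n = 12 weeks.
After batch 1: Gamma(α+S, β+n) = Gamma(8.4+83, 3.8+12) = Gamma(91.4, 15.8).
Batch 2: sum of counts S = 82 over n = 12 weeks.
After batch 2: Gamma(α+S, β+n) = Gamma(91.4+82, 15.8+12) = Gamma(173.4, 27.8).
Mode of Gamma(α,β) for α≥1 is (α−1)/β = 172.4/27.8 = 6.2014.

6.2014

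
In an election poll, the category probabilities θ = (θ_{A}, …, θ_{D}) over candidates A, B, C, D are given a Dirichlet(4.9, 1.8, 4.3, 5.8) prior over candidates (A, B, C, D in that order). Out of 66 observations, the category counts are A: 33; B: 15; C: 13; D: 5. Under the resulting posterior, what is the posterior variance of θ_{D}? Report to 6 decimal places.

0.001353

The Dirichlet prior is conjugate to the Multinomial likelihood: each posterior αⱼ = prior αⱼ + observed count nⱼ.
Posterior concentration: (37.9, 16.8, 17.3, 10.8), total = 82.8.
Var[θ_j] = α_j(Σα−α_j)/((Σα)²(Σα+1)) = 10.8·72.0/(82.8²·83.8) = 0.001353.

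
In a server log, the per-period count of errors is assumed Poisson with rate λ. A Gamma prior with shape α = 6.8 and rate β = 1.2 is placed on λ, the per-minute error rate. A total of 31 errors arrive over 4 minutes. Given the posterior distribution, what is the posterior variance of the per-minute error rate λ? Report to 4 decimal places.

1.3979

With a Gamma(shape α, rate β) prior, the Poisson likelihood is conjugate: the posterior is Gamma(α + ΣXᵢ, β + n).
Posterior: Gamma(α+S, β+n) = Gamma(6.8+31, 1.2+4) = Gamma(37.8, 5.2).
Var = α/β² = 37.8/5.2² = 1.3979.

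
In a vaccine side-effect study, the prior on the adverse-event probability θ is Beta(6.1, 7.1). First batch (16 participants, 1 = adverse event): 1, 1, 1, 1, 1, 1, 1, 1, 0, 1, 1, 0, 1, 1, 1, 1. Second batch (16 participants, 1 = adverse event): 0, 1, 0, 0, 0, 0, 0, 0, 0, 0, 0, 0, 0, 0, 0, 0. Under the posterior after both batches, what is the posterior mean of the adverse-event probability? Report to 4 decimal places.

The Beta prior is conjugate to a Binomial/Bernoulli likelihood; the update adds successes to α and failures to β.
After batch 1: Beta(6.1+14, 7.1+2) = Beta(20.1, 9.1).
After batch 2: Beta(20.1+1, 9.1+15) = Beta(21.1, 24.1).
Posterior mean = α/(α+β) = 21.1/45.2 = 0.4668.

0.4668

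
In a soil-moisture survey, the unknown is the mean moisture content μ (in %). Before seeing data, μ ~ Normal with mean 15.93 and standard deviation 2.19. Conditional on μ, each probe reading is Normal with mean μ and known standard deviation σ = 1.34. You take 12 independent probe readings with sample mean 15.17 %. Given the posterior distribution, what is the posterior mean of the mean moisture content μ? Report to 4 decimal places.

For Normal data with known variance σ², a Normal(μ₀, σ₀²) prior on μ is conjugate. Posterior precision = 1/σ₀² + n/σ²; posterior mean is the precision-weighted average of μ₀ and x̄.
n·x̄ = 12·15.17 = 182.04.
σ₀² = 2.19² = 4.7961, σ² = 1.34² = 1.7956; σ² + n·σ₀² = 1.7956 + 12·4.7961 = 59.3488.
Posterior mean = (μ₀/σ₀² + n·x̄/σ²)/(1/σ₀² + n/σ²) = (σ²·μ₀ + σ₀²·n·x̄)/(σ² + n·σ₀²) = (1.7956·15.93 + 4.7961·182.04)/59.3488 = 901.685952/59.3488 = 15.1930.

15.1930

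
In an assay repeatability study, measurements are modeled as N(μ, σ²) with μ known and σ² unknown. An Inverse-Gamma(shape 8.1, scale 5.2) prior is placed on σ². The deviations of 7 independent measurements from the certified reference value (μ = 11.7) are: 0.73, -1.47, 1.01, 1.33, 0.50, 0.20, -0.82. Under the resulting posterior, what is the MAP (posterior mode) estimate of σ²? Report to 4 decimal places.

With known mean μ and an Inverse-Gamma(α, β) prior on σ², the Normal likelihood is conjugate: posterior is Inv-Gamma(α + n/2, β + Σ(xᵢ−μ)²/2).
Σ(xᵢ−μ)² = (0.73)² + (-1.47)² + (1.01)² + (1.33)² + (0.50)² + (0.20)² + (-0.82)² = 6.4452.
Posterior: Inv-Gamma(8.1 + 7/2, 5.2 + 6.4452/2) = Inv-Gamma(11.60, 8.42260).
Mode = β/(α+1) = 8.42260/12.60 = 0.6685.

0.6685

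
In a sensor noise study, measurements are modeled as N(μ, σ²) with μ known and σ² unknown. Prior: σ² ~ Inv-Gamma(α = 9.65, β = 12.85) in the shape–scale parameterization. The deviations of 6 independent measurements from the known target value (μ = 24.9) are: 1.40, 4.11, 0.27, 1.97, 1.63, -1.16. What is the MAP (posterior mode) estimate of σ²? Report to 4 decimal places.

With known mean μ and an Inverse-Gamma(α, β) prior on σ², the Normal likelihood is conjugate: posterior is Inv-Gamma(α + n/2, β + Σ(xᵢ−μ)²/2).
Σ(xᵢ−μ)² = (1.40)² + (4.11)² + (0.27)² + (1.97)² + (1.63)² + (-1.16)² = 26.8084.
Posterior: Inv-Gamma(9.65 + 6/2, 12.85 + 26.8084/2) = Inv-Gamma(12.65, 26.25420).
Mode = β/(α+1) = 26.25420/13.65 = 1.9234.

1.9234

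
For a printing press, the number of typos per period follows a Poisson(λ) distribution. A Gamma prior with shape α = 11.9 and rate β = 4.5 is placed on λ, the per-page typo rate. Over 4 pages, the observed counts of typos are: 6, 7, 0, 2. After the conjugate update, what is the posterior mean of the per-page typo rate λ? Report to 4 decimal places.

With a Gamma(shape α, rate β) prior, the Poisson likelihood is conjugate: the posterior is Gamma(α + ΣXᵢ, β + n).
Sum of counts S = 15 over n = 4 pages.
Posterior: Gamma(α+S, β+n) = Gamma(11.9+15, 4.5+4) = Gamma(26.9, 8.5).
Posterior mean = α/β = 26.9/8.5 = 3.1647.

3.1647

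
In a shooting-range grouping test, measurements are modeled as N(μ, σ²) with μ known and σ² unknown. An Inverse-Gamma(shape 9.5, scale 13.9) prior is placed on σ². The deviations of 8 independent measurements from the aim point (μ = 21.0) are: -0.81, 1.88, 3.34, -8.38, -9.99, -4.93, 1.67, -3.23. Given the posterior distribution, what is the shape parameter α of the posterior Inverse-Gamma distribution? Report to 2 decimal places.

13.50

With known mean μ and an Inverse-Gamma(α, β) prior on σ², the Normal likelihood is conjugate: posterior is Inv-Gamma(α + n/2, β + Σ(xᵢ−μ)²/2).
Σ(xᵢ−μ)² = (-0.81)² + (1.88)² + (3.34)² + (-8.38)² + (-9.99)² + (-4.93)² + (1.67)² + (-3.23)² = 222.8973.
Posterior: Inv-Gamma(9.5 + 8/2, 13.9 + 222.8973/2) = Inv-Gamma(13.50, 125.34865).
Posterior α = 13.50.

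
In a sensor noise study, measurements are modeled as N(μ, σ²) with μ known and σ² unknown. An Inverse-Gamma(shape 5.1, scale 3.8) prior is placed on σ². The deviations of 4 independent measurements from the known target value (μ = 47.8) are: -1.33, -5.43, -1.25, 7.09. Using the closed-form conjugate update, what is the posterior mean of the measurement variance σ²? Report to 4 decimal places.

7.4331

With known mean μ and an Inverse-Gamma(α, β) prior on σ², the Normal likelihood is conjugate: posterior is Inv-Gamma(α + n/2, β + Σ(xᵢ−μ)²/2).
Σ(xᵢ−μ)² = (-1.33)² + (-5.43)² + (-1.25)² + (7.09)² = 83.0844.
Posterior: Inv-Gamma(5.1 + 4/2, 3.8 + 83.0844/2) = Inv-Gamma(7.10, 45.34220).
E[σ²|data] = β/(α−1) = 45.34220/6.10 = 7.4331.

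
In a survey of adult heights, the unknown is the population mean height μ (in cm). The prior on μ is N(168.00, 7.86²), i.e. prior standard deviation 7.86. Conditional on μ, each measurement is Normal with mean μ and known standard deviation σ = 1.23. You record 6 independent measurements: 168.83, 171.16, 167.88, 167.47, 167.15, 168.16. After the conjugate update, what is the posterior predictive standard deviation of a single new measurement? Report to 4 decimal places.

1.3282

For Normal data with known variance σ², a Normal(μ₀, σ₀²) prior on μ is conjugate. Posterior precision = 1/σ₀² + n/σ²; posterior mean is the precision-weighted average of μ₀ and x̄.
σ₀² = 7.86² = 61.7796, σ² = 1.23² = 1.5129; σ² + n·σ₀² = 1.5129 + 6·61.7796 = 372.1905.
Posterior precision = 1/σ₀² + n/σ² = 1/61.7796 + 6/1.5129 = (σ² + n·σ₀²)/(σ₀²σ²) = 372.1905/(61.7796·1.5129); posterior variance σₙ² = σ₀²σ²/(σ² + n·σ₀²) = 61.7796·1.5129/372.1905 = 0.251125.
Predictive variance for one new observation = σₙ² + σ² = 61.7796·1.5129/372.1905 + 1.5129 = σ²·(σ₀² + 372.1905)/372.1905 = 1.5129·433.9701/372.1905 = 1.764025; SD = √(1.5129·433.9701/372.1905) = 1.3282.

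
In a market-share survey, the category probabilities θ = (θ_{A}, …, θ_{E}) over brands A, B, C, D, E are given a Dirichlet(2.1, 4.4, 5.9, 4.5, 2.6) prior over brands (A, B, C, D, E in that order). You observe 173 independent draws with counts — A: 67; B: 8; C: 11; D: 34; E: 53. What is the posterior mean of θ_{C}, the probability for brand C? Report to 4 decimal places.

0.0878

The Dirichlet prior is conjugate to the Multinomial likelihood: each posterior αⱼ = prior αⱼ + observed count nⱼ.
Posterior concentration: (69.1, 12.4, 16.9, 38.5, 55.6), total = 192.5.
E[θ_{C}|data] = α_{C}/Σα = 16.9/192.5 = 0.0878.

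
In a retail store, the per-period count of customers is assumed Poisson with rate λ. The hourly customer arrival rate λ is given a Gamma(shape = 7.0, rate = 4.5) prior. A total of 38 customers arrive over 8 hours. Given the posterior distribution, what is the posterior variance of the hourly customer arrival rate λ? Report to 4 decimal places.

0.2880

With a Gamma(shape α, rate β) prior, the Poisson likelihood is conjugate: the posterior is Gamma(α + ΣXᵢ, β + n).
Posterior: Gamma(α+S, β+n) = Gamma(7.0+38, 4.5+8) = Gamma(45.0, 12.5).
Var = α/β² = 45.0/12.5² = 0.2880.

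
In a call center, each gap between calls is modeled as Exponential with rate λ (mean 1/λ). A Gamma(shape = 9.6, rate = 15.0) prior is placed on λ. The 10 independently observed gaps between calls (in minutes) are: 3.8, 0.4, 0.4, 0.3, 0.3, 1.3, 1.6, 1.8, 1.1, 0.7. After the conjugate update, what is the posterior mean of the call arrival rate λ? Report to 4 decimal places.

0.7341

With a Gamma(shape α, rate β) prior on the exponential rate λ, the posterior after n observations with total T = Σxᵢ is Gamma(α+n, β+T).
Sum of observations T = 11.7 minutes; n = 10.
Posterior: Gamma(9.6+10, 15.0+11.7) = Gamma(19.6, 26.7).
Posterior mean of λ = α/β = 19.6/26.7 = 0.7341.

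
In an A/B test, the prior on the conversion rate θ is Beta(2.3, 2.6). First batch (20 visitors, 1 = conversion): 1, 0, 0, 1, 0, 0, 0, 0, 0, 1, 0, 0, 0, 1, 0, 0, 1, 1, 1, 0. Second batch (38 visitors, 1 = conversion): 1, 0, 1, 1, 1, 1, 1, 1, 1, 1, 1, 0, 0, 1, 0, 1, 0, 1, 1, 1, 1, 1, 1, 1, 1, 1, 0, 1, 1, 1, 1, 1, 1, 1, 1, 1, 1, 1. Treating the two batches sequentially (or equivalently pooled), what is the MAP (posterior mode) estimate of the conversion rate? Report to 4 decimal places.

0.6617

The Beta prior is conjugate to a Binomial/Bernoulli likelihood; the update adds successes to α and failures to β.
After batch 1: Beta(2.3+7, 2.6+13) = Beta(9.3, 15.6).
After batch 2: Beta(9.3+32, 15.6+6) = Beta(41.3, 21.6).
Mode of Beta(a,b) for a,b>1 is (a−1)/(a+b−2) = 40.3/60.9 = 0.6617.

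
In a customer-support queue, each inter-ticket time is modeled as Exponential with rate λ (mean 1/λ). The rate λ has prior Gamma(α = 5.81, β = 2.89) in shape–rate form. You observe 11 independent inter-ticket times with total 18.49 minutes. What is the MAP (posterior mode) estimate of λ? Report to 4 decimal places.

With a Gamma(shape α, rate β) prior on the exponential rate λ, the posterior after n observations with total T = Σxᵢ is Gamma(α+n, β+T).
Posterior: Gamma(5.81+11, 2.89+18.49) = Gamma(16.81, 21.38).
Mode = (α−1)/β = 0.7395.

0.7395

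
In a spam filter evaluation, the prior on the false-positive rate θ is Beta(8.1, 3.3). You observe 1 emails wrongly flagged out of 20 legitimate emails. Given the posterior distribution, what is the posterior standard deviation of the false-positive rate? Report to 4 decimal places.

0.0797

The Beta prior is conjugate to a Binomial/Bernoulli likelihood; the update adds successes to α and failures to β.
Posterior: Beta(α+k, β+n−k) = Beta(8.1+1, 3.3+19) = Beta(9.1, 22.3).
Var = αβ/((α+β)²(α+β+1)) = 9.1·22.3/(31.4²·32.4) = 0.00635246; SD = √0.00635246 = 0.0797.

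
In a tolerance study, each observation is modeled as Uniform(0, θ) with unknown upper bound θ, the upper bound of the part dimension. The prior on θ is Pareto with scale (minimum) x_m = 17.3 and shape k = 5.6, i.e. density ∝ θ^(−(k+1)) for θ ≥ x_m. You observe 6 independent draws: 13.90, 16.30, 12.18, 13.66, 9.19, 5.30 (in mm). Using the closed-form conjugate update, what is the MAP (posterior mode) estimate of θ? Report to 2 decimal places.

17.30

A Pareto(scale x_m, shape k) prior on the upper bound θ of Uniform(0, θ) is conjugate: posterior is Pareto(max(x_m, max xᵢ), k + n).
Sample maximum = 16.30; prior scale x_m = 17.3 → posterior scale = max = 17.30.
Posterior shape = 5.6 + 6 = 11.6.
The Pareto density is decreasing on [x_m, ∞), so the mode is x_m = 17.30.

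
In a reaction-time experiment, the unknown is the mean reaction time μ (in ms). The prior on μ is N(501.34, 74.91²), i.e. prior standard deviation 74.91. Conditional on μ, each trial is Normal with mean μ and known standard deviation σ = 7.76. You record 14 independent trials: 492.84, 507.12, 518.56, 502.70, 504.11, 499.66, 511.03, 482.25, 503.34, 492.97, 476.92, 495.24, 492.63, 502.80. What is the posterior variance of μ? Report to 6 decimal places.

4.297963

For Normal data with known variance σ², a Normal(μ₀, σ₀²) prior on μ is conjugate. Posterior precision = 1/σ₀² + n/σ²; posterior mean is the precision-weighted average of μ₀ and x̄.
σ₀² = 74.91² = 5611.5081, σ² = 7.76² = 60.2176; σ² + n·σ₀² = 60.2176 + 14·5611.5081 = 78621.331.
Posterior precision = 1/σ₀² + n/σ² = 1/5611.5081 + 14/60.2176 = (σ² + n·σ₀²)/(σ₀²σ²) = 78621.331/(5611.5081·60.2176); posterior variance σₙ² = σ₀²σ²/(σ² + n·σ₀²) = 5611.5081·60.2176/78621.331 = 4.297963.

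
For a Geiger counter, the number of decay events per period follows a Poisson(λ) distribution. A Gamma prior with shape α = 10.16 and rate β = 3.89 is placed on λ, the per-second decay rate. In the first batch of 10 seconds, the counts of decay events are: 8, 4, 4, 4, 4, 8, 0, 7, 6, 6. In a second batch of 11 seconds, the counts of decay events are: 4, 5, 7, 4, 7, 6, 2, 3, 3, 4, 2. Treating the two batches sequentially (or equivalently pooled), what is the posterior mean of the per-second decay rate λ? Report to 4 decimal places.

4.3455

With a Gamma(shape α, rate β) prior, the Poisson likelihood is conjugate: the posterior is Gamma(α + ΣXᵢ, β + n).
Batch 1: sum of counts S = 51 over n = 10 seconds.
After batch 1: Gamma(α+S, β+n) = Gamma(10.16+51, 3.89+10) = Gamma(61.16, 13.89).
Batch 2: sum of counts S = 47 over n = 11 seconds.
After batch 2: Gamma(α+S, β+n) = Gamma(61.16+47, 13.89+11) = Gamma(108.16, 24.89).
Posterior mean = α/β = 108.16/24.89 = 4.3455.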